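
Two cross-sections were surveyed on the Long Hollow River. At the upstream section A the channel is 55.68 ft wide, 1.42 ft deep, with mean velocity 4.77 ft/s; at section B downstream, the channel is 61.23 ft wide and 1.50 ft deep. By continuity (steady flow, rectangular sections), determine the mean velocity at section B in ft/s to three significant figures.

4.11 ft/s

Q = A₁V₁ = (55.68×1.42) × 4.77 = 377.1 ft³/s
A₂ = 61.23 × 1.50 = 91.85 ft²
V₂ = Q/A₂ = 377.1/91.85 = 4.106 ft/s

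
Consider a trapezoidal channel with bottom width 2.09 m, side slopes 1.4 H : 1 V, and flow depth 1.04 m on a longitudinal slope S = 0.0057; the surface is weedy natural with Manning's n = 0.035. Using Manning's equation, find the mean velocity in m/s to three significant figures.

A = (b + z·y)·y = (2.09 + 1.4×1.04)×1.04 = 3.688 m²
P = b + 2y√(1+z²) = 2.09 + 2×1.04×√(1+1.4²) = 5.669 m
R = A/P = 3.688/5.669 = 0.6506 m
Q = (1/n)·A·R^(2/3)·S^(1/2) = (1/0.035) × 3.688 × 0.6506^(2/3) × 0.0057^(1/2) = 5.973 m³/s
V = Q/A = 5.973/3.688 = 1.620 m/s

1.62 m/s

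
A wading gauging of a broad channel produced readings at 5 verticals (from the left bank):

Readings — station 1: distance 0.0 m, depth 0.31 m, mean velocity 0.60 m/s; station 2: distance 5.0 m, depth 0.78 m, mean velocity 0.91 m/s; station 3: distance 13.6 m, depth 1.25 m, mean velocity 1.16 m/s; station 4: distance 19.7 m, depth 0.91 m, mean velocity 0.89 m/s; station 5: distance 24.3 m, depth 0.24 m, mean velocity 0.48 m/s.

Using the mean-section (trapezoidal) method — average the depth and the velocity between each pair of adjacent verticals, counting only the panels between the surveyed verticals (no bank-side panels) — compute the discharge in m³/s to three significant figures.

19.7 m³/s

Panel 1-2: Δb = 5 m, d̄ = (0.31+0.78)/2 = 0.545, v̄ = (0.60+0.91)/2 = 0.755 → q = 5×0.545×0.755 = 2.057 m³/s
Panel 2-3: Δb = 8.6 m, d̄ = (0.78+1.25)/2 = 1.015, v̄ = (0.91+1.16)/2 = 1.035 → q = 8.6×1.015×1.035 = 9.035 m³/s
Panel 3-4: Δb = 6.1 m, d̄ = (1.25+0.91)/2 = 1.08, v̄ = (1.16+0.89)/2 = 1.025 → q = 6.1×1.08×1.025 = 6.753 m³/s
Panel 4-5: Δb = 4.6 m, d̄ = (0.91+0.24)/2 = 0.575, v̄ = (0.89+0.48)/2 = 0.685 → q = 4.6×0.575×0.685 = 1.812 m³/s
Q = Σ q = 19.66 m³/s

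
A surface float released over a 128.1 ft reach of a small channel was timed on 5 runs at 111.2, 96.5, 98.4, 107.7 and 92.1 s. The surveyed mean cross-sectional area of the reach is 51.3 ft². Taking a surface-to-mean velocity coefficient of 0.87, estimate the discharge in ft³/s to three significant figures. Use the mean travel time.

56.5 ft³/s

t̄ = (111.2 + 96.5 + 98.4 + 107.7 + 92.1) / 5 = 101.18 s
v_surface = L / t̄ = 128.1 / 101.18 = 1.266 ft/s
v_mean = 0.87 × 1.266 = 1.101 ft/s
Q = A × v_mean = 51.3 × 1.101 = 56.51 ft³/s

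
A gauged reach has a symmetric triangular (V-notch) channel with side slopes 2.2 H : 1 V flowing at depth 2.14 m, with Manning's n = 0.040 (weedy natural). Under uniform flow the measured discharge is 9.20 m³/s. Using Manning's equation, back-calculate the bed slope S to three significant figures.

0.00138

A = z·y² = 2.2×2.14² = 10.08 m²
P = 2y√(1+z²) = 2×2.14×√(1+2.2²) = 10.34 m
R = A/P = 10.08/10.34 = 0.9741 m
S = (Q·n / (1·A·R^(2/3)))² = (9.20×0.040 / (1×10.08×0.9827))² = 0.001382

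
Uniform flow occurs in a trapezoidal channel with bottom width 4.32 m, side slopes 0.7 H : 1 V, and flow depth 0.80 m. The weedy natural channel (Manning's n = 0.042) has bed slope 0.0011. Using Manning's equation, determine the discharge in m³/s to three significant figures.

A = (b + z·y)·y = (4.32 + 0.7×0.80)×0.80 = 3.904 m²
P = b + 2y√(1+z²) = 4.32 + 2×0.80×√(1+0.7²) = 6.273 m
R = A/P = 3.904/6.273 = 0.6223 m
Q = (1/n)·A·R^(2/3)·S^(1/2) = (1/0.042) × 3.904 × 0.6223^(2/3) × 0.0011^(1/2) = 2.247 m³/s

2.25 m³/s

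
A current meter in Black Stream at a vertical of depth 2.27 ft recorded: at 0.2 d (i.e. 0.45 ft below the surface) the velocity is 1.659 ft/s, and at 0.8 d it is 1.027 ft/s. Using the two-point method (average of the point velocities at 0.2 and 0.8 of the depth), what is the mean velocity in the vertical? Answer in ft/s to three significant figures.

v̄ = (1.659 + 1.027) / 2 = 1.343 ft/s

1.34 ft/s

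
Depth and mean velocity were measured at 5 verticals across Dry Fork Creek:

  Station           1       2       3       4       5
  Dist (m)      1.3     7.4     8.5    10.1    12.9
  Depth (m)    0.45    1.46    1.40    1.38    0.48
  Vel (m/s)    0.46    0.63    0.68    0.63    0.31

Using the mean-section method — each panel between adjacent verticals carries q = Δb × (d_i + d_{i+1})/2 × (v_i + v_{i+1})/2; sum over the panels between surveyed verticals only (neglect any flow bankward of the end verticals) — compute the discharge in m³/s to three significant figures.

6.89 m³/s

Panel 1-2: Δb = 6.1 m, d̄ = (0.45+1.46)/2 = 0.955, v̄ = (0.46+0.63)/2 = 0.545 → q = 6.1×0.955×0.545 = 3.175 m³/s
Panel 2-3: Δb = 1.1 m, d̄ = (1.46+1.40)/2 = 1.43, v̄ = (0.63+0.68)/2 = 0.655 → q = 1.1×1.43×0.655 = 1.030 m³/s
Panel 3-4: Δb = 1.6 m, d̄ = (1.40+1.38)/2 = 1.39, v̄ = (0.68+0.63)/2 = 0.655 → q = 1.6×1.39×0.655 = 1.457 m³/s
Panel 4-5: Δb = 2.8 m, d̄ = (1.38+0.48)/2 = 0.93, v̄ = (0.63+0.31)/2 = 0.47 → q = 2.8×0.93×0.47 = 1.224 m³/s
Q = Σ q = 6.886 m³/s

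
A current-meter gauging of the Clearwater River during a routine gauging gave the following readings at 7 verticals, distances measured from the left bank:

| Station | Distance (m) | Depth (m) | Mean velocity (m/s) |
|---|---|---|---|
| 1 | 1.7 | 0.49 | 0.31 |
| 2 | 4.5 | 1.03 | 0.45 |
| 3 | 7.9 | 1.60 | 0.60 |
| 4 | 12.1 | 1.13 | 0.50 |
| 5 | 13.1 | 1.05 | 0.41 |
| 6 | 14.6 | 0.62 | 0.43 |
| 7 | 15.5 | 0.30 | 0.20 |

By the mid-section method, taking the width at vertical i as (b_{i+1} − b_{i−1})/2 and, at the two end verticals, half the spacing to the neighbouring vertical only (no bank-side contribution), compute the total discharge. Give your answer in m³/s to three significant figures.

7.65 m³/s

w_1 = (4.5 − 1.7)/2 = 1.4 m; q_1 = 0.31 × 0.49 × 1.4 = 0.2127 m³/s
w_2 = (7.9 − 1.7)/2 = 3.1 m; q_2 = 0.45 × 1.03 × 3.1 = 1.437 m³/s
w_3 = (12.1 − 4.5)/2 = 3.8 m; q_3 = 0.60 × 1.60 × 3.8 = 3.648 m³/s
w_4 = (13.1 − 7.9)/2 = 2.6 m; q_4 = 0.50 × 1.13 × 2.6 = 1.469 m³/s
w_5 = (14.6 − 12.1)/2 = 1.25 m; q_5 = 0.41 × 1.05 × 1.25 = 0.5381 m³/s
w_6 = (15.5 − 13.1)/2 = 1.2 m; q_6 = 0.43 × 0.62 × 1.2 = 0.3199 m³/s
w_7 = (15.5 − 14.6)/2 = 0.45 m; q_7 = 0.20 × 0.30 × 0.45 = 0.02700 m³/s
Q = Σ qᵢ = 7.652 m³/s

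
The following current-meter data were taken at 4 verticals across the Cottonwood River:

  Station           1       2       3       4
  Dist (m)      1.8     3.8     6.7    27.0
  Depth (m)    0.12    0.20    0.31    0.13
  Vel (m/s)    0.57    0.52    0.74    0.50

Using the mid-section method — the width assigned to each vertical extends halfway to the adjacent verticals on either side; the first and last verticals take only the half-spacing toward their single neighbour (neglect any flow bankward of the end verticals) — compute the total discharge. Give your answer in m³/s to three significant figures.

3.64 m³/s

w_1 = (3.8 − 1.8)/2 = 1 m; q_1 = 0.57 × 0.12 × 1 = 0.06840 m³/s
w_2 = (6.7 − 1.8)/2 = 2.45 m; q_2 = 0.52 × 0.20 × 2.45 = 0.2548 m³/s
w_3 = (27.0 − 3.8)/2 = 11.6 m; q_3 = 0.74 × 0.31 × 11.6 = 2.661 m³/s
w_4 = (27.0 − 6.7)/2 = 10.15 m; q_4 = 0.50 × 0.13 × 10.15 = 0.6598 m³/s
Q = Σ qᵢ = 3.644 m³/s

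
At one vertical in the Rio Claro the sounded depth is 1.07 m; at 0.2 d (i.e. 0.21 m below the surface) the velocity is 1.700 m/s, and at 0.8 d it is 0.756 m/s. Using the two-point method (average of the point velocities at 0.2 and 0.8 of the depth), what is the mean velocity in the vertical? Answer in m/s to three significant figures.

1.23 m/s

v̄ = (1.700 + 0.756) / 2 = 1.228 m/s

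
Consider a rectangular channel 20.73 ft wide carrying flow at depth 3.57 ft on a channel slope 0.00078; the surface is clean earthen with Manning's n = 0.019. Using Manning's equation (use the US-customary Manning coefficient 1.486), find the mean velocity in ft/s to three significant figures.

4.19 ft/s

A = b·y = 20.73 × 3.57 = 74.01 ft²
P = b + 2y = 20.73 + 2×3.57 = 27.87 ft
R = A/P = 74.01/27.87 = 2.655 ft
Q = (1.486/n)·A·R^(2/3)·S^(1/2) = (1.486/0.019) × 74.01 × 2.655^(2/3) × 0.00078^(1/2) = 310.0 ft³/s
V = Q/A = 310.0/74.01 = 4.189 ft/s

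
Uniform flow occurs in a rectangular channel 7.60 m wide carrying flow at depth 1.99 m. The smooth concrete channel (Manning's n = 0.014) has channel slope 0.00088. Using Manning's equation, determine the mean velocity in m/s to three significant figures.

2.53 m/s

A = b·y = 7.60 × 1.99 = 15.12 m²
P = b + 2y = 7.60 + 2×1.99 = 11.58 m
R = A/P = 15.12/11.58 = 1.306 m
Q = (1/n)·A·R^(2/3)·S^(1/2) = (1/0.014) × 15.12 × 1.306^(2/3) × 0.00088^(1/2) = 38.29 m³/s
V = Q/A = 38.29/15.12 = 2.532 m/s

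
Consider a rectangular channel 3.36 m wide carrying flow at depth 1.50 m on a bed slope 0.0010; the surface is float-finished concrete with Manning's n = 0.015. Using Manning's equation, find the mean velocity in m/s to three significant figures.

A = b·y = 3.36 × 1.50 = 5.040 m²
P = b + 2y = 3.36 + 2×1.50 = 6.360 m
R = A/P = 5.040/6.360 = 0.7925 m
Q = (1/n)·A·R^(2/3)·S^(1/2) = (1/0.015) × 5.040 × 0.7925^(2/3) × 0.0010^(1/2) = 9.099 m³/s
V = Q/A = 9.099/5.040 = 1.805 m/s

1.81 m/s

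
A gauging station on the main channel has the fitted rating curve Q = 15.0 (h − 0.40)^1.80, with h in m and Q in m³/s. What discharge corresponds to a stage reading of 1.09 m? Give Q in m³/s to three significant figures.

Q = 15.0 × (1.09 − 0.40)^1.80 = 15.0 × 0.69^1.80 = 7.692 m³/s

7.69 m³/s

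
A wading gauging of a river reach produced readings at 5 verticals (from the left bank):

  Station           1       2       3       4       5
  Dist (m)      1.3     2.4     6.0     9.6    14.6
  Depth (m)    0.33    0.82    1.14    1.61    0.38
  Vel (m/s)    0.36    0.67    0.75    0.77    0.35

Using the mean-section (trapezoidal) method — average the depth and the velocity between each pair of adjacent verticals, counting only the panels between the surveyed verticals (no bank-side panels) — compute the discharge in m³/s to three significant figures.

Panel 1-2: Δb = 1.1 m, d̄ = (0.33+0.82)/2 = 0.575, v̄ = (0.36+0.67)/2 = 0.515 → q = 1.1×0.575×0.515 = 0.3257 m³/s
Panel 2-3: Δb = 3.6 m, d̄ = (0.82+1.14)/2 = 0.98, v̄ = (0.67+0.75)/2 = 0.71 → q = 3.6×0.98×0.71 = 2.505 m³/s
Panel 3-4: Δb = 3.6 m, d̄ = (1.14+1.61)/2 = 1.375, v̄ = (0.75+0.77)/2 = 0.76 → q = 3.6×1.375×0.76 = 3.762 m³/s
Panel 4-5: Δb = 5 m, d̄ = (1.61+0.38)/2 = 0.995, v̄ = (0.77+0.35)/2 = 0.56 → q = 5×0.995×0.56 = 2.786 m³/s
Q = Σ q = 9.379 m³/s

9.38 m³/s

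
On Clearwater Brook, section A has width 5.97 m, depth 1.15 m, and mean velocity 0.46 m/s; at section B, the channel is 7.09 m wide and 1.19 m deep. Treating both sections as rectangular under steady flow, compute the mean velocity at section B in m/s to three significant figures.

Q = A₁V₁ = (5.97×1.15) × 0.46 = 3.158 m³/s
A₂ = 7.09 × 1.19 = 8.437 m²
V₂ = Q/A₂ = 3.158/8.437 = 0.3743 m/s

0.374 m/s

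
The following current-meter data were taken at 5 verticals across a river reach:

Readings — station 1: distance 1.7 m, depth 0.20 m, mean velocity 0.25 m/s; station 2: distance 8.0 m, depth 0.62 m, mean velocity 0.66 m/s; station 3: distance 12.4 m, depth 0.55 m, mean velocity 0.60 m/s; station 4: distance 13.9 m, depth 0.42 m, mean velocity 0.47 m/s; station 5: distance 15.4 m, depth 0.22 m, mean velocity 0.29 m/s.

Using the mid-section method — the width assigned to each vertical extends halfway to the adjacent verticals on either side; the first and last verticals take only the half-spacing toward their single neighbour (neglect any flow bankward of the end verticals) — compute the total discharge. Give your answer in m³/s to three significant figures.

3.66 m³/s

w_1 = (8.0 − 1.7)/2 = 3.15 m; q_1 = 0.25 × 0.20 × 3.15 = 0.1575 m³/s
w_2 = (12.4 − 1.7)/2 = 5.35 m; q_2 = 0.66 × 0.62 × 5.35 = 2.189 m³/s
w_3 = (13.9 − 8.0)/2 = 2.95 m; q_3 = 0.60 × 0.55 × 2.95 = 0.9735 m³/s
w_4 = (15.4 − 12.4)/2 = 1.5 m; q_4 = 0.47 × 0.42 × 1.5 = 0.2961 m³/s
w_5 = (15.4 − 13.9)/2 = 0.75 m; q_5 = 0.29 × 0.22 × 0.75 = 0.04785 m³/s
Q = Σ qᵢ = 3.664 m³/s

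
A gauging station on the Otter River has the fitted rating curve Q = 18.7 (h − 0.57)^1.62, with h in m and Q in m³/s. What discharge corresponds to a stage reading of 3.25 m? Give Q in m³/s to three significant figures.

Q = 18.7 × (3.25 − 0.57)^1.62 = 18.7 × 2.68^1.62 = 92.35 m³/s

92.3 m³/s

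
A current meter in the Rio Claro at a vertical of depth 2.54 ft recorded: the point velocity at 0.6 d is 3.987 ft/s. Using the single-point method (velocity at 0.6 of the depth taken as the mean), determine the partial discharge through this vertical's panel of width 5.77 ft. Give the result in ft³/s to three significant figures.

v̄ = v₀.₆ = 3.987 ft/s
q = v̄ × d × w = 3.987 × 2.54 × 5.77 = 58.43 ft³/s

58.4 ft³/s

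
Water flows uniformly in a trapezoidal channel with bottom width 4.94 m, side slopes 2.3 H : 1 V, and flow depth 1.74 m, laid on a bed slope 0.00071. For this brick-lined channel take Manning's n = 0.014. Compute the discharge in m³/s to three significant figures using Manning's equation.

32.3 m³/s

A = (b + z·y)·y = (4.94 + 2.3×1.74)×1.74 = 15.56 m²
P = b + 2y√(1+z²) = 4.94 + 2×1.74×√(1+2.3²) = 13.67 m
R = A/P = 15.56/13.67 = 1.138 m
Q = (1/n)·A·R^(2/3)·S^(1/2) = (1/0.014) × 15.56 × 1.138^(2/3) × 0.00071^(1/2) = 32.29 m³/s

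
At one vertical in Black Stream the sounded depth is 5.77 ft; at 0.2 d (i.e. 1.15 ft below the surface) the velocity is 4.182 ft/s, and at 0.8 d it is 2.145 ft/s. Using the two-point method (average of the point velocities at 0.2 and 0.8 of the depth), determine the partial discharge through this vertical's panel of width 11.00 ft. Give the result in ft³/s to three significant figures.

201 ft³/s

v̄ = (4.182 + 2.145) / 2 = 3.164 ft/s
q = v̄ × d × w = 3.164 × 5.77 × 11.00 = 200.8 ft³/s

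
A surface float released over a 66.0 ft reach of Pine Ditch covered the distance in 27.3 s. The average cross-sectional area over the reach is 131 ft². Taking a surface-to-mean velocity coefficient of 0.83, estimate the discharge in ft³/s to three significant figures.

263 ft³/s

v_surface = L / t̄ = 66.0 / 27.3 = 2.418 ft/s
v_mean = 0.83 × 2.418 = 2.007 ft/s
Q = A × v_mean = 131 × 2.007 = 262.9 ft³/s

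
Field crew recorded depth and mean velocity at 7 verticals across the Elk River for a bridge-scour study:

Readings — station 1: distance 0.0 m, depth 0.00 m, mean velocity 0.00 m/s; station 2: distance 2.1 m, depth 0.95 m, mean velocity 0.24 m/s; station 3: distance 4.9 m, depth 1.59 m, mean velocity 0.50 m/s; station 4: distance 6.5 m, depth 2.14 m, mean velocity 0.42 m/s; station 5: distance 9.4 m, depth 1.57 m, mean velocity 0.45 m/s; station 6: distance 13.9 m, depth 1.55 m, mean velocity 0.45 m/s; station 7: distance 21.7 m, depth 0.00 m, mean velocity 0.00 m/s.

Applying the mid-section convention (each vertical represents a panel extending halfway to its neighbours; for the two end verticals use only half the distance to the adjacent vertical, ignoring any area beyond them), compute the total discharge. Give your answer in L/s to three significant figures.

11200 L/s

w_2 = (4.9 − 0.0)/2 = 2.45 m; q_2 = 0.24 × 0.95 × 2.45 = 0.5586 m³/s
w_3 = (6.5 − 2.1)/2 = 2.2 m; q_3 = 0.50 × 1.59 × 2.2 = 1.749 m³/s
w_4 = (9.4 − 4.9)/2 = 2.25 m; q_4 = 0.42 × 2.14 × 2.25 = 2.022 m³/s
w_5 = (13.9 − 6.5)/2 = 3.7 m; q_5 = 0.45 × 1.57 × 3.7 = 2.614 m³/s
w_6 = (21.7 − 9.4)/2 = 6.15 m; q_6 = 0.45 × 1.55 × 6.15 = 4.290 m³/s
Stations 1, 7 contribute zero (depth or velocity is 0).
Q = Σ qᵢ = 11.23 m³/s
= 11.23 × 1000 = 11230 L/s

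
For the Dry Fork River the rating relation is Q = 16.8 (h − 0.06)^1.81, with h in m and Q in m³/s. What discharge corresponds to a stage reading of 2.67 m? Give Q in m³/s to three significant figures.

95.4 m³/s

Q = 16.8 × (2.67 − 0.06)^1.81 = 16.8 × 2.61^1.81 = 95.37 m³/s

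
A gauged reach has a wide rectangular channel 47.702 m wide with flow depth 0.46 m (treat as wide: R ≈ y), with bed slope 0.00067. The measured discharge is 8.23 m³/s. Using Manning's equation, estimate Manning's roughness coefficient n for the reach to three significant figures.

A = b·y = 47.702 × 0.46 = 21.94 m²
Wide channel: R ≈ y = 0.46 m
n = (1/Q)·A·R^(2/3)·S^(1/2) = (1/8.23) × 21.94 × 0.5959 × 0.02588 = 0.04112

0.0411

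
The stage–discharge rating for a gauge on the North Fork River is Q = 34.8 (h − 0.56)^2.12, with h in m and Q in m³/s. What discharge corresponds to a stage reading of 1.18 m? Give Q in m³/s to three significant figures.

12.6 m³/s

Q = 34.8 × (1.18 − 0.56)^2.12 = 34.8 × 0.62^2.12 = 12.63 m³/s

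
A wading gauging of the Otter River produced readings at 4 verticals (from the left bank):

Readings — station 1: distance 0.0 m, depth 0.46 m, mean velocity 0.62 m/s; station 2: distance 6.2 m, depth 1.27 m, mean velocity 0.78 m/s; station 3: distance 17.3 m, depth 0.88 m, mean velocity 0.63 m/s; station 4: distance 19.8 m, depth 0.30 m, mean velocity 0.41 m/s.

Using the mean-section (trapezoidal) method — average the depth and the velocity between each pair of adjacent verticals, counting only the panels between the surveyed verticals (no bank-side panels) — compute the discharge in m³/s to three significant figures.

12.9 m³/s

Panel 1-2: Δb = 6.2 m, d̄ = (0.46+1.27)/2 = 0.865, v̄ = (0.62+0.78)/2 = 0.7 → q = 6.2×0.865×0.7 = 3.754 m³/s
Panel 2-3: Δb = 11.1 m, d̄ = (1.27+0.88)/2 = 1.075, v̄ = (0.78+0.63)/2 = 0.705 → q = 11.1×1.075×0.705 = 8.412 m³/s
Panel 3-4: Δb = 2.5 m, d̄ = (0.88+0.30)/2 = 0.59, v̄ = (0.63+0.41)/2 = 0.52 → q = 2.5×0.59×0.52 = 0.7670 m³/s
Q = Σ q = 12.93 m³/s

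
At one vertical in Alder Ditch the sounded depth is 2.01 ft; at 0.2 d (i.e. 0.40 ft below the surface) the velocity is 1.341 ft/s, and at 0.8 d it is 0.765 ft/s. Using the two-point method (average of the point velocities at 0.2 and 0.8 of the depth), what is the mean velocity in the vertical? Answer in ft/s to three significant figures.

1.05 ft/s

v̄ = (1.341 + 0.765) / 2 = 1.053 ft/s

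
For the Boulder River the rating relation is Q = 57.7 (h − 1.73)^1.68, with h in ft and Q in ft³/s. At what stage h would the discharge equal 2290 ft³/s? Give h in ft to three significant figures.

h − h₀ = (Q/C)^(1/b) = (2290/57.7)^(1/1.68) = 8.945 ft
h = 1.73 + 8.945 = 10.68 ft

10.7 ft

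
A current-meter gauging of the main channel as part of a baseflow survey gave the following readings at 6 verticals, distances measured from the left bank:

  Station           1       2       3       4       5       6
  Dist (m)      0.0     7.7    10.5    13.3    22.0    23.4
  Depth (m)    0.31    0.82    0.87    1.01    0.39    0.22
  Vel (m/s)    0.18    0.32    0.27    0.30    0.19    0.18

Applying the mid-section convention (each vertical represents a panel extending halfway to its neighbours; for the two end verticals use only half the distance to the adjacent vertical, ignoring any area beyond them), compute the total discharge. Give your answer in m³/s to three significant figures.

4.39 m³/s

w_1 = (7.7 − 0.0)/2 = 3.85 m; q_1 = 0.18 × 0.31 × 3.85 = 0.2148 m³/s
w_2 = (10.5 − 0.0)/2 = 5.25 m; q_2 = 0.32 × 0.82 × 5.25 = 1.378 m³/s
w_3 = (13.3 − 7.7)/2 = 2.8 m; q_3 = 0.27 × 0.87 × 2.8 = 0.6577 m³/s
w_4 = (22.0 − 10.5)/2 = 5.75 m; q_4 = 0.30 × 1.01 × 5.75 = 1.742 m³/s
w_5 = (23.4 − 13.3)/2 = 5.05 m; q_5 = 0.19 × 0.39 × 5.05 = 0.3742 m³/s
w_6 = (23.4 − 22.0)/2 = 0.7 m; q_6 = 0.18 × 0.22 × 0.7 = 0.02772 m³/s
Q = Σ qᵢ = 4.394 m³/s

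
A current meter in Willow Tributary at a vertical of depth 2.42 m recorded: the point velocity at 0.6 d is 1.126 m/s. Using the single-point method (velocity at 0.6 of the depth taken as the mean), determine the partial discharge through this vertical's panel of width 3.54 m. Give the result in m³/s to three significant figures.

9.65 m³/s

v̄ = v₀.₆ = 1.126 m/s
q = v̄ × d × w = 1.126 × 2.42 × 3.54 = 9.646 m³/s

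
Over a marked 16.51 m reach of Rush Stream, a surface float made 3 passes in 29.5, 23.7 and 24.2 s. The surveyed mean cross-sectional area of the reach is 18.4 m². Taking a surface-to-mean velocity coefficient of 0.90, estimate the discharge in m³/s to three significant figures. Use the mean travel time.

10.6 m³/s

t̄ = (29.5 + 23.7 + 24.2) / 3 = 25.8 s
v_surface = L / t̄ = 16.51 / 25.8 = 0.6399 m/s
v_mean = 0.90 × 0.6399 = 0.5759 m/s
Q = A × v_mean = 18.4 × 0.5759 = 10.60 m³/s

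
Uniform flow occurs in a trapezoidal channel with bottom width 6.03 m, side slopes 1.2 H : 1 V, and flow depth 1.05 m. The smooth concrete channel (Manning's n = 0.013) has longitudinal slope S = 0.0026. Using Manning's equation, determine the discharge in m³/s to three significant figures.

26.3 m³/s

A = (b + z·y)·y = (6.03 + 1.2×1.05)×1.05 = 7.655 m²
P = b + 2y√(1+z²) = 6.03 + 2×1.05×√(1+1.2²) = 9.310 m
R = A/P = 7.655/9.310 = 0.8222 m
Q = (1/n)·A·R^(2/3)·S^(1/2) = (1/0.013) × 7.655 × 0.8222^(2/3) × 0.0026^(1/2) = 26.35 m³/s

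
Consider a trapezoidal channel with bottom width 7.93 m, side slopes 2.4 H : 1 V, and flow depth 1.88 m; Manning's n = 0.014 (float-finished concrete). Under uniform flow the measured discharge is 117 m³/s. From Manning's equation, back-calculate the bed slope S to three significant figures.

A = (b + z·y)·y = (7.93 + 2.4×1.88)×1.88 = 23.39 m²
P = b + 2y√(1+z²) = 7.93 + 2×1.88×√(1+2.4²) = 17.71 m
R = A/P = 23.39/17.71 = 1.321 m
S = (Q·n / (1·A·R^(2/3)))² = (117×0.014 / (1×23.39×1.204))² = 0.003383

0.00338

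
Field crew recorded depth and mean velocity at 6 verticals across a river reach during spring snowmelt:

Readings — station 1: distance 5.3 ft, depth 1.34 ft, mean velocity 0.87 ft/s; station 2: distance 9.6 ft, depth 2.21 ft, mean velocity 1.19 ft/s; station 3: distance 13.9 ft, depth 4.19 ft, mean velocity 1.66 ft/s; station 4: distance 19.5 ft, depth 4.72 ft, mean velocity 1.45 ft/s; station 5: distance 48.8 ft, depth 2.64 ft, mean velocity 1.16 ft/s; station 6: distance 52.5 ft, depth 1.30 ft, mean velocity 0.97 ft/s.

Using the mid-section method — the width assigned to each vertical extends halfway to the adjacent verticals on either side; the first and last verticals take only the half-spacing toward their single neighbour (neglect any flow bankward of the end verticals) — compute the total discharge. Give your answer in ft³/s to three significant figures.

221 ft³/s

w_1 = (9.6 − 5.3)/2 = 2.15 ft; q_1 = 0.87 × 1.34 × 2.15 = 2.506 ft³/s
w_2 = (13.9 − 5.3)/2 = 4.3 ft; q_2 = 1.19 × 2.21 × 4.3 = 11.31 ft³/s
w_3 = (19.5 − 9.6)/2 = 4.95 ft; q_3 = 1.66 × 4.19 × 4.95 = 34.43 ft³/s
w_4 = (48.8 − 13.9)/2 = 17.45 ft; q_4 = 1.45 × 4.72 × 17.45 = 119.4 ft³/s
w_5 = (52.5 − 19.5)/2 = 16.5 ft; q_5 = 1.16 × 2.64 × 16.5 = 50.53 ft³/s
w_6 = (52.5 − 48.8)/2 = 1.85 ft; q_6 = 0.97 × 1.30 × 1.85 = 2.333 ft³/s
Q = Σ qᵢ = 220.5 ft³/s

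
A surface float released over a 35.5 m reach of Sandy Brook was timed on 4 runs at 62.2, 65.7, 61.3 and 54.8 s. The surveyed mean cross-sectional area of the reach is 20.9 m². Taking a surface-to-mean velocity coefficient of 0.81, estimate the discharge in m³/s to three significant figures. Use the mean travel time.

t̄ = (62.2 + 65.7 + 61.3 + 54.8) / 4 = 61 s
v_surface = L / t̄ = 35.5 / 61 = 0.5820 m/s
v_mean = 0.81 × 0.5820 = 0.4714 m/s
Q = A × v_mean = 20.9 × 0.4714 = 9.852 m³/s

9.85 m³/s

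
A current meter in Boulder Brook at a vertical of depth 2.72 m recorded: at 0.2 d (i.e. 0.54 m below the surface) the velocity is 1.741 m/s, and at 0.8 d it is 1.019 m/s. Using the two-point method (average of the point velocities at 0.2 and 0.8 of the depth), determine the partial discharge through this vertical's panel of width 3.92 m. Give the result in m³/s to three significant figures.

14.7 m³/s

v̄ = (1.741 + 1.019) / 2 = 1.380 m/s
q = v̄ × d × w = 1.380 × 2.72 × 3.92 = 14.71 m³/s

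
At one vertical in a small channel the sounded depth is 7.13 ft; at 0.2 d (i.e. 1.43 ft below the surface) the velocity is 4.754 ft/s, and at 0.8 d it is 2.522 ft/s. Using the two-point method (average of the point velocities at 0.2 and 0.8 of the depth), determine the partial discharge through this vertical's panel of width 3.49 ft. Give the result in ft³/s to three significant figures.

90.5 ft³/s

v̄ = (4.754 + 2.522) / 2 = 3.638 ft/s
q = v̄ × d × w = 3.638 × 7.13 × 3.49 = 90.53 ft³/s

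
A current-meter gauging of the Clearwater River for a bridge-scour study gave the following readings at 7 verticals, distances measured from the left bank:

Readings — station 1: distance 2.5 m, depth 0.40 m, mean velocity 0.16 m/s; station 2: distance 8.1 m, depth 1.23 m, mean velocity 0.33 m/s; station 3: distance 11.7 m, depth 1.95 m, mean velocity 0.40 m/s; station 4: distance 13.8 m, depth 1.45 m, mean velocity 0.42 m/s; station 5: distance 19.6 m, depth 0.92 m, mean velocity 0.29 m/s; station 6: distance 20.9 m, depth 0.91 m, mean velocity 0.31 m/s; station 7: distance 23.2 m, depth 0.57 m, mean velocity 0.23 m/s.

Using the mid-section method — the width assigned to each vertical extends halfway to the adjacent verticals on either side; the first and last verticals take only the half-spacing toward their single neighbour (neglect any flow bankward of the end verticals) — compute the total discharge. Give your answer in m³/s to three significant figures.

8.28 m³/s

w_1 = (8.1 − 2.5)/2 = 2.8 m; q_1 = 0.16 × 0.40 × 2.8 = 0.1792 m³/s
w_2 = (11.7 − 2.5)/2 = 4.6 m; q_2 = 0.33 × 1.23 × 4.6 = 1.867 m³/s
w_3 = (13.8 − 8.1)/2 = 2.85 m; q_3 = 0.40 × 1.95 × 2.85 = 2.223 m³/s
w_4 = (19.6 − 11.7)/2 = 3.95 m; q_4 = 0.42 × 1.45 × 3.95 = 2.406 m³/s
w_5 = (20.9 − 13.8)/2 = 3.55 m; q_5 = 0.29 × 0.92 × 3.55 = 0.9471 m³/s
w_6 = (23.2 − 19.6)/2 = 1.8 m; q_6 = 0.31 × 0.91 × 1.8 = 0.5078 m³/s
w_7 = (23.2 − 20.9)/2 = 1.15 m; q_7 = 0.23 × 0.57 × 1.15 = 0.1508 m³/s
Q = Σ qᵢ = 8.281 m³/s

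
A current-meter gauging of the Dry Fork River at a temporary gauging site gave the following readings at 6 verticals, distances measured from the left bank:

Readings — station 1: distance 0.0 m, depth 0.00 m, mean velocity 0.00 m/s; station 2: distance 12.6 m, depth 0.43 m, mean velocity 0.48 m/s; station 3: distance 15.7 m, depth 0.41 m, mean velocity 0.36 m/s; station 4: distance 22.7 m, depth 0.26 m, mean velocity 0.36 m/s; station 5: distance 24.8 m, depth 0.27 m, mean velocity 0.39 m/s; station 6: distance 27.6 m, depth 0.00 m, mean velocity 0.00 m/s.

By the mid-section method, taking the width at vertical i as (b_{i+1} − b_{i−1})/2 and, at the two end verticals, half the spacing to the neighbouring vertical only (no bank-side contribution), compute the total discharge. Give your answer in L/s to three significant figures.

w_2 = (15.7 − 0.0)/2 = 7.85 m; q_2 = 0.48 × 0.43 × 7.85 = 1.620 m³/s
w_3 = (22.7 − 12.6)/2 = 5.05 m; q_3 = 0.36 × 0.41 × 5.05 = 0.7454 m³/s
w_4 = (24.8 − 15.7)/2 = 4.55 m; q_4 = 0.36 × 0.26 × 4.55 = 0.4259 m³/s
w_5 = (27.6 − 22.7)/2 = 2.45 m; q_5 = 0.39 × 0.27 × 2.45 = 0.2580 m³/s
Stations 1, 6 contribute zero (depth or velocity is 0).
Q = Σ qᵢ = 3.049 m³/s
= 3.049 × 1000 = 3049 L/s

3050 L/s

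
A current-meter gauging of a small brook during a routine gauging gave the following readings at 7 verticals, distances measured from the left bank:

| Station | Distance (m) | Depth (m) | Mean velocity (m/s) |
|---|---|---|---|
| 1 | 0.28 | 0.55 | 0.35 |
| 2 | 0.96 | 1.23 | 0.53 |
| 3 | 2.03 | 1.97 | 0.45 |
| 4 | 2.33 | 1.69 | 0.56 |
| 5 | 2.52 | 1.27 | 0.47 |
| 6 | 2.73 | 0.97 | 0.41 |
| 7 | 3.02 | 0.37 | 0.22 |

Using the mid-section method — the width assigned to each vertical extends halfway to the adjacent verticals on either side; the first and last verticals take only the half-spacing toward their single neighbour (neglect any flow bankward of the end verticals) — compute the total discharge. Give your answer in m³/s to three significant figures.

w_1 = (0.96 − 0.28)/2 = 0.34 m; q_1 = 0.35 × 0.55 × 0.34 = 0.06545 m³/s
w_2 = (2.03 − 0.28)/2 = 0.875 m; q_2 = 0.53 × 1.23 × 0.875 = 0.5704 m³/s
w_3 = (2.33 − 0.96)/2 = 0.685 m; q_3 = 0.45 × 1.97 × 0.685 = 0.6073 m³/s
w_4 = (2.52 − 2.03)/2 = 0.245 m; q_4 = 0.56 × 1.69 × 0.245 = 0.2319 m³/s
w_5 = (2.73 − 2.33)/2 = 0.2 m; q_5 = 0.47 × 1.27 × 0.2 = 0.1194 m³/s
w_6 = (3.02 − 2.52)/2 = 0.25 m; q_6 = 0.41 × 0.97 × 0.25 = 0.09943 m³/s
w_7 = (3.02 − 2.73)/2 = 0.145 m; q_7 = 0.22 × 0.37 × 0.145 = 0.01180 m³/s
Q = Σ qᵢ = 1.706 m³/s

1.71 m³/s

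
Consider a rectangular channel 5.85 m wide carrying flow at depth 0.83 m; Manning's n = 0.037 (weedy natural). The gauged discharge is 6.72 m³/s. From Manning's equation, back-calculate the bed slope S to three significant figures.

0.00469

A = b·y = 5.85 × 0.83 = 4.856 m²
P = b + 2y = 5.85 + 2×0.83 = 7.510 m
R = A/P = 4.856/7.510 = 0.6465 m
S = (Q·n / (1·A·R^(2/3)))² = (6.72×0.037 / (1×4.856×0.7477))² = 0.004690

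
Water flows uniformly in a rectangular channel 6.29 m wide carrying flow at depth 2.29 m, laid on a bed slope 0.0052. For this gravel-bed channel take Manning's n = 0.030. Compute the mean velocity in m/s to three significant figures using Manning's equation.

A = b·y = 6.29 × 2.29 = 14.40 m²
P = b + 2y = 6.29 + 2×2.29 = 10.87 m
R = A/P = 14.40/10.87 = 1.325 m
Q = (1/n)·A·R^(2/3)·S^(1/2) = (1/0.030) × 14.40 × 1.325^(2/3) × 0.0052^(1/2) = 41.77 m³/s
V = Q/A = 41.77/14.40 = 2.900 m/s

2.90 m/s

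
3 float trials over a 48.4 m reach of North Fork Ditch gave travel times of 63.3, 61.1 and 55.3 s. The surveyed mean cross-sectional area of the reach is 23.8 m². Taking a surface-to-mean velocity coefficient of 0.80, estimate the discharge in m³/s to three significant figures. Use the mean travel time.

t̄ = (63.3 + 61.1 + 55.3) / 3 = 59.9 s
v_surface = L / t̄ = 48.4 / 59.9 = 0.8080 m/s
v_mean = 0.80 × 0.8080 = 0.6464 m/s
Q = A × v_mean = 23.8 × 0.6464 = 15.38 m³/s

15.4 m³/s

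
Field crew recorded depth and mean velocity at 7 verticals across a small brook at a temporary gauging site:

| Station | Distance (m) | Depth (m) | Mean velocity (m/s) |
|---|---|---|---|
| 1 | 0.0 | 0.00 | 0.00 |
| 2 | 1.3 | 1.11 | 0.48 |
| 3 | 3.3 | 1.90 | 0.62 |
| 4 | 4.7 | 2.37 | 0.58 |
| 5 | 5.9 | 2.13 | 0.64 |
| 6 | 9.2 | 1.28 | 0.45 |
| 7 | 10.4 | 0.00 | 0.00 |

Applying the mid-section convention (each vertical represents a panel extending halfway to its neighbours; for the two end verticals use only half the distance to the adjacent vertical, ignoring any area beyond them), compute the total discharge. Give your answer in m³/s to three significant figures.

w_2 = (3.3 − 0.0)/2 = 1.65 m; q_2 = 0.48 × 1.11 × 1.65 = 0.8791 m³/s
w_3 = (4.7 − 1.3)/2 = 1.7 m; q_3 = 0.62 × 1.90 × 1.7 = 2.003 m³/s
w_4 = (5.9 − 3.3)/2 = 1.3 m; q_4 = 0.58 × 2.37 × 1.3 = 1.787 m³/s
w_5 = (9.2 − 4.7)/2 = 2.25 m; q_5 = 0.64 × 2.13 × 2.25 = 3.067 m³/s
w_6 = (10.4 − 5.9)/2 = 2.25 m; q_6 = 0.45 × 1.28 × 2.25 = 1.296 m³/s
Stations 1, 7 contribute zero (depth or velocity is 0).
Q = Σ qᵢ = 9.032 m³/s

9.03 m³/s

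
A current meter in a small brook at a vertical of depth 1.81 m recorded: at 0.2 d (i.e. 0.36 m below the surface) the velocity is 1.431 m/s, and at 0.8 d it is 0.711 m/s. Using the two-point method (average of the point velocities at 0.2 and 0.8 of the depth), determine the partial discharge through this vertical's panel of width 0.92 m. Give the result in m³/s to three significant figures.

v̄ = (1.431 + 0.711) / 2 = 1.071 m/s
q = v̄ × d × w = 1.071 × 1.81 × 0.92 = 1.783 m³/s

1.78 m³/s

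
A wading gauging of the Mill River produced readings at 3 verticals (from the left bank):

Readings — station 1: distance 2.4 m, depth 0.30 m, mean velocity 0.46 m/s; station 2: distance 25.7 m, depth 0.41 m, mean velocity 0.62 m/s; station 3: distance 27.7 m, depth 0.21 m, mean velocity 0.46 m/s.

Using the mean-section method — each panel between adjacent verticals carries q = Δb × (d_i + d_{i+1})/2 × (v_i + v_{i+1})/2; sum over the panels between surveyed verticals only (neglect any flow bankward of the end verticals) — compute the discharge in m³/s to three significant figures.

4.80 m³/s

Panel 1-2: Δb = 23.3 m, d̄ = (0.30+0.41)/2 = 0.355, v̄ = (0.46+0.62)/2 = 0.54 → q = 23.3×0.355×0.54 = 4.467 m³/s
Panel 2-3: Δb = 2 m, d̄ = (0.41+0.21)/2 = 0.31, v̄ = (0.62+0.46)/2 = 0.54 → q = 2×0.31×0.54 = 0.3348 m³/s
Q = Σ q = 4.801 m³/s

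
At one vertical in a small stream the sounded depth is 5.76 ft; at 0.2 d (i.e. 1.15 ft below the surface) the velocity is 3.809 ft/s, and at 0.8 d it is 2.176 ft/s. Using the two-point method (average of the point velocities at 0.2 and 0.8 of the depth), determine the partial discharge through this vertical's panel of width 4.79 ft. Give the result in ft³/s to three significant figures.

v̄ = (3.809 + 2.176) / 2 = 2.993 ft/s
q = v̄ × d × w = 2.993 × 5.76 × 4.79 = 82.56 ft³/s

82.6 ft³/s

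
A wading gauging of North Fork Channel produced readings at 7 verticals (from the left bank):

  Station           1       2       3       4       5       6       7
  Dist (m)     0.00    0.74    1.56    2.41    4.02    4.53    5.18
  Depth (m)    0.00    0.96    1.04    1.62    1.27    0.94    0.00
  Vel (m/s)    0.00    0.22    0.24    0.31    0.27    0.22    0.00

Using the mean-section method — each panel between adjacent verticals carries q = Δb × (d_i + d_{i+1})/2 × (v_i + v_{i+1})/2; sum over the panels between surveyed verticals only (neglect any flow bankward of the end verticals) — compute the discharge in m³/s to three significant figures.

1.38 m³/s

Panel 1-2: Δb = 0.74 m, d̄ = (0.00+0.96)/2 = 0.48, v̄ = (0.00+0.22)/2 = 0.11 → q = 0.74×0.48×0.11 = 0.03907 m³/s
Panel 2-3: Δb = 0.82 m, d̄ = (0.96+1.04)/2 = 1, v̄ = (0.22+0.24)/2 = 0.23 → q = 0.82×1×0.23 = 0.1886 m³/s
Panel 3-4: Δb = 0.85 m, d̄ = (1.04+1.62)/2 = 1.33, v̄ = (0.24+0.31)/2 = 0.275 → q = 0.85×1.33×0.275 = 0.3109 m³/s
Panel 4-5: Δb = 1.61 m, d̄ = (1.62+1.27)/2 = 1.445, v̄ = (0.31+0.27)/2 = 0.29 → q = 1.61×1.445×0.29 = 0.6747 m³/s
Panel 5-6: Δb = 0.51 m, d̄ = (1.27+0.94)/2 = 1.105, v̄ = (0.27+0.22)/2 = 0.245 → q = 0.51×1.105×0.245 = 0.1381 m³/s
Panel 6-7: Δb = 0.65 m, d̄ = (0.94+0.00)/2 = 0.47, v̄ = (0.22+0.00)/2 = 0.11 → q = 0.65×0.47×0.11 = 0.03361 m³/s
Q = Σ q = 1.385 m³/s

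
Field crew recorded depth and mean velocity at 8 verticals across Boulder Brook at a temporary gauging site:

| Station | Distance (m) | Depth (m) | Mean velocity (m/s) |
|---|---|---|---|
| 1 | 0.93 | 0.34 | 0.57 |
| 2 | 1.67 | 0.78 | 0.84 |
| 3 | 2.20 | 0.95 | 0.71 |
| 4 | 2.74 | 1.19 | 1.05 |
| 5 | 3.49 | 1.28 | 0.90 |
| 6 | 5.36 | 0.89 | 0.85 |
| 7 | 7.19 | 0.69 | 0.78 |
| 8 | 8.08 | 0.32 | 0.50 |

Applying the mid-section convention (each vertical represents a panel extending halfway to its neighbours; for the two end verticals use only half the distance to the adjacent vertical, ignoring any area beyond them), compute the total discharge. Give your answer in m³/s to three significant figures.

w_1 = (1.67 − 0.93)/2 = 0.37 m; q_1 = 0.57 × 0.34 × 0.37 = 0.07171 m³/s
w_2 = (2.20 − 0.93)/2 = 0.635 m; q_2 = 0.84 × 0.78 × 0.635 = 0.4161 m³/s
w_3 = (2.74 − 1.67)/2 = 0.535 m; q_3 = 0.71 × 0.95 × 0.535 = 0.3609 m³/s
w_4 = (3.49 − 2.20)/2 = 0.645 m; q_4 = 1.05 × 1.19 × 0.645 = 0.8059 m³/s
w_5 = (5.36 − 2.74)/2 = 1.31 m; q_5 = 0.90 × 1.28 × 1.31 = 1.509 m³/s
w_6 = (7.19 − 3.49)/2 = 1.85 m; q_6 = 0.85 × 0.89 × 1.85 = 1.400 m³/s
w_7 = (8.08 − 5.36)/2 = 1.36 m; q_7 = 0.78 × 0.69 × 1.36 = 0.7320 m³/s
w_8 = (8.08 − 7.19)/2 = 0.445 m; q_8 = 0.50 × 0.32 × 0.445 = 0.07120 m³/s
Q = Σ qᵢ = 5.366 m³/s

5.37 m³/s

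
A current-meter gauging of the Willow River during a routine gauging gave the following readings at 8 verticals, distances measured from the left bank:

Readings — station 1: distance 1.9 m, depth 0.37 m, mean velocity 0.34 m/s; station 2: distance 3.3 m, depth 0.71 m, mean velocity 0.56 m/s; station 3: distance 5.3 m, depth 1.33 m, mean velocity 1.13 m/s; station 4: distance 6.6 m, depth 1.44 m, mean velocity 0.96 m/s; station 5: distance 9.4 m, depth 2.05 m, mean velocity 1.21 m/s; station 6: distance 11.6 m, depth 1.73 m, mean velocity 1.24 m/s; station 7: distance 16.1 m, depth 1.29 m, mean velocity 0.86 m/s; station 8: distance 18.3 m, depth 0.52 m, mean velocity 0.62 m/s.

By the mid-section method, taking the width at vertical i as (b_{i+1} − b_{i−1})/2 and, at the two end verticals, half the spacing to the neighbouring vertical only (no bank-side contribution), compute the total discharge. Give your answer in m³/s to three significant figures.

w_1 = (3.3 − 1.9)/2 = 0.7 m; q_1 = 0.34 × 0.37 × 0.7 = 0.08806 m³/s
w_2 = (5.3 − 1.9)/2 = 1.7 m; q_2 = 0.56 × 0.71 × 1.7 = 0.6759 m³/s
w_3 = (6.6 − 3.3)/2 = 1.65 m; q_3 = 1.13 × 1.33 × 1.65 = 2.480 m³/s
w_4 = (9.4 − 5.3)/2 = 2.05 m; q_4 = 0.96 × 1.44 × 2.05 = 2.834 m³/s
w_5 = (11.6 − 6.6)/2 = 2.5 m; q_5 = 1.21 × 2.05 × 2.5 = 6.201 m³/s
w_6 = (16.1 − 9.4)/2 = 3.35 m; q_6 = 1.24 × 1.73 × 3.35 = 7.186 m³/s
w_7 = (18.3 − 11.6)/2 = 3.35 m; q_7 = 0.86 × 1.29 × 3.35 = 3.716 m³/s
w_8 = (18.3 − 16.1)/2 = 1.1 m; q_8 = 0.62 × 0.52 × 1.1 = 0.3546 m³/s
Q = Σ qᵢ = 23.54 m³/s

23.5 m³/s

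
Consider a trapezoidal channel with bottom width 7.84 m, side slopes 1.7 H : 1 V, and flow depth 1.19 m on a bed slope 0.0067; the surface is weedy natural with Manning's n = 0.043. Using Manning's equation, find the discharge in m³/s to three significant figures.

21.4 m³/s

A = (b + z·y)·y = (7.84 + 1.7×1.19)×1.19 = 11.74 m²
P = b + 2y√(1+z²) = 7.84 + 2×1.19×√(1+1.7²) = 12.53 m
R = A/P = 11.74/12.53 = 0.9364 m
Q = (1/n)·A·R^(2/3)·S^(1/2) = (1/0.043) × 11.74 × 0.9364^(2/3) × 0.0067^(1/2) = 21.38 m³/s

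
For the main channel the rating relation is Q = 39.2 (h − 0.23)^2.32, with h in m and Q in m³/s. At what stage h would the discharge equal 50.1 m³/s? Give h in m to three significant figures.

h − h₀ = (Q/C)^(1/b) = (50.1/39.2)^(1/2.32) = 1.112 m
h = 0.23 + 1.112 = 1.342 m

1.34 m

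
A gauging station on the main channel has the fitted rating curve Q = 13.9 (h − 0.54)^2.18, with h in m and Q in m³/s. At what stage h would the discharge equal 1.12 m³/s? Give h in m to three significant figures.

h − h₀ = (Q/C)^(1/b) = (1.12/13.9)^(1/2.18) = 0.3150 m
h = 0.54 + 0.3150 = 0.8550 m

0.855 m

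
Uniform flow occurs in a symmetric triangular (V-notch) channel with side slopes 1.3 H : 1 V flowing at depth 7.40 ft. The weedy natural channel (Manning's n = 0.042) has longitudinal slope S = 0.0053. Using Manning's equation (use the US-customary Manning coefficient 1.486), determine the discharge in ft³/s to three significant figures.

A = z·y² = 1.3×7.40² = 71.19 ft²
P = 2y√(1+z²) = 2×7.40×√(1+1.3²) = 24.27 ft
R = A/P = 71.19/24.27 = 2.933 ft
Q = (1.486/n)·A·R^(2/3)·S^(1/2) = (1.486/0.042) × 71.19 × 2.933^(2/3) × 0.0053^(1/2) = 375.7 ft³/s

376 ft³/s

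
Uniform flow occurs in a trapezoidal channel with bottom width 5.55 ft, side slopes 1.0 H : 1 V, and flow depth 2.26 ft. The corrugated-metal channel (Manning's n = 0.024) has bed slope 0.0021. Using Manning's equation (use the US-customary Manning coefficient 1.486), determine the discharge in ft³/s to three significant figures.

65.0 ft³/s

A = (b + z·y)·y = (5.55 + 1.0×2.26)×2.26 = 17.65 ft²
P = b + 2y√(1+z²) = 5.55 + 2×2.26×√(1+1.0²) = 11.94 ft
R = A/P = 17.65/11.94 = 1.478 ft
Q = (1.486/n)·A·R^(2/3)·S^(1/2) = (1.486/0.024) × 17.65 × 1.478^(2/3) × 0.0021^(1/2) = 64.98 ft³/s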